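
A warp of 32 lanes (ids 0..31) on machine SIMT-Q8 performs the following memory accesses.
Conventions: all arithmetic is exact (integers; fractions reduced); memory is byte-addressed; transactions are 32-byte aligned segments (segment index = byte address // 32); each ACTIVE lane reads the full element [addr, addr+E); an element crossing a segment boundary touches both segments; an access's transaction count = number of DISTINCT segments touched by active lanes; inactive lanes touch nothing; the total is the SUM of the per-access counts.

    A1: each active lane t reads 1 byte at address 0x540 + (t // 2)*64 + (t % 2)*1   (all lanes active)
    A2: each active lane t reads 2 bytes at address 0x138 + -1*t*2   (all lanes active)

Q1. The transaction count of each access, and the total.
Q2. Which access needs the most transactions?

A1: 16 transactions
A2: 3 transactions

Answer: 16,3; total 19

Answer: A1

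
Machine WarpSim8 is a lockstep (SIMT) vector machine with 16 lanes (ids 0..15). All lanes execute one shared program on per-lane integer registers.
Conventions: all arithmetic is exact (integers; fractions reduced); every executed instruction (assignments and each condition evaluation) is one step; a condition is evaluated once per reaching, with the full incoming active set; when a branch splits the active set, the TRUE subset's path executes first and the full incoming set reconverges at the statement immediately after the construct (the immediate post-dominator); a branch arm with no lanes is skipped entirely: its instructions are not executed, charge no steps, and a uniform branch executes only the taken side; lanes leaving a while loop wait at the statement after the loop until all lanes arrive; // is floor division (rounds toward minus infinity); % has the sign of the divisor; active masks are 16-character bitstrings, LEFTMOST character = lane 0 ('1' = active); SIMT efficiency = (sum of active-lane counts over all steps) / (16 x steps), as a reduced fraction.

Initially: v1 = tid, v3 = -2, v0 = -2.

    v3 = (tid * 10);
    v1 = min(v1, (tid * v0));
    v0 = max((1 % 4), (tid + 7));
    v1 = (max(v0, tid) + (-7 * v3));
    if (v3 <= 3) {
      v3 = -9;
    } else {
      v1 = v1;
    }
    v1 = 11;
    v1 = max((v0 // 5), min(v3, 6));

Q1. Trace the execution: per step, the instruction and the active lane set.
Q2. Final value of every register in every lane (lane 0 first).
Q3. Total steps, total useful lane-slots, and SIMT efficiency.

step 0: v3 <- (tid * 10)             1111111111111111
step 1: v1 <- min(v1, (tid * v0))    1111111111111111
step 2: v0 <- max((1 % 4), (tid + 7)) 1111111111111111
step 3: v1 <- (max(v0, tid) + (-7 * v3)) 1111111111111111
step 4: eval (v3 <= 3)               1111111111111111
step 5: v3 <- -9                     1000000000000000
step 6: v1 <- v1                     0111111111111111
step 7: v1 <- 11                     1111111111111111
step 8: v1 <- max((v0 // 5), min(v3, 6)) 1111111111111111

Answer: 9 steps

v1: 1,6,6,6,6,6,6,6,6,6,6,6,6,6,6,6
v3: -9,10,20,30,40,50,60,70,80,90,100,110,120,130,140,150
v0: 7,8,9,10,11,12,13,14,15,16,17,18,19,20,21,22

steps = 9; useful = 128; efficiency = 128/144 = 8/9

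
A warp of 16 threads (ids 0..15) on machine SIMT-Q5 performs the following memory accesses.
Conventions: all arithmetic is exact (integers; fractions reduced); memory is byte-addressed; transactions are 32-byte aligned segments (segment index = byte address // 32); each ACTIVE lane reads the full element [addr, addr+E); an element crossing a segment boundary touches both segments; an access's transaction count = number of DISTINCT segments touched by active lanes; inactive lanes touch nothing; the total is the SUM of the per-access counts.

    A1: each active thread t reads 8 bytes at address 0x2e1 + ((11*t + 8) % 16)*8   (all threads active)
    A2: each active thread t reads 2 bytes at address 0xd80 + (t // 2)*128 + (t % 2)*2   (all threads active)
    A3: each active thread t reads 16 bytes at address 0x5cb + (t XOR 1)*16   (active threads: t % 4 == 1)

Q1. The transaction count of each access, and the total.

A1: 5 transactions
A2: 8 transactions
A3: 4 transactions

Answer: 5,8,4; total 17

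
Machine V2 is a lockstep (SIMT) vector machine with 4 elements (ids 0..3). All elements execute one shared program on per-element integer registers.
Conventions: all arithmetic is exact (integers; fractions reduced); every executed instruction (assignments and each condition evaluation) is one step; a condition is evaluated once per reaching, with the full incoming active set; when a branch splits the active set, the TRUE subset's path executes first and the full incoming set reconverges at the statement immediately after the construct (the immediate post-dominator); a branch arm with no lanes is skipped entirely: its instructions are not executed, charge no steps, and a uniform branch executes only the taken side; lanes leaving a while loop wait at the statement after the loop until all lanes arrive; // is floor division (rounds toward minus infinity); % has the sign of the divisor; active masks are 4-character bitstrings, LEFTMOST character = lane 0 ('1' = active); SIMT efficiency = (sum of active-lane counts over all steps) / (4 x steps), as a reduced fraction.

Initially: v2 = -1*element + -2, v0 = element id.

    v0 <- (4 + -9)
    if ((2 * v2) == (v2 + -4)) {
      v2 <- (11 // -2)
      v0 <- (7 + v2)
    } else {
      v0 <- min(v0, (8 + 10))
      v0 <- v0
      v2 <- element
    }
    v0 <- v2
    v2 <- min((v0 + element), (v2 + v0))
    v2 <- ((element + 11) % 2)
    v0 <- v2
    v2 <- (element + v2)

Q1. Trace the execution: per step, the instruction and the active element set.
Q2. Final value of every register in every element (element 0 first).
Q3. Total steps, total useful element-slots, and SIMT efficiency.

step 0: v0 <- (4 + -9)               1111
step 1: eval ((2 * v2) == (v2 + -4)) 1111
step 2: v2 <- (11 // -2)             0010
step 3: v0 <- (7 + v2)               0010
step 4: v0 <- min(v0, (8 + 10))      1101
step 5: v0 <- v0                     1101
step 6: v2 <- element                1101
step 7: v0 <- v2                     1111
step 8: v2 <- min((v0 + element), (v2 + v0)) 1111
step 9: v2 <- ((element + 11) % 2)   1111
step 10: v0 <- v2                     1111
step 11: v2 <- (element + v2)         1111

Answer: 12 steps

v2: 1,1,3,3
v0: 1,0,1,0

steps = 12; useful = 39; efficiency = 39/48 = 13/16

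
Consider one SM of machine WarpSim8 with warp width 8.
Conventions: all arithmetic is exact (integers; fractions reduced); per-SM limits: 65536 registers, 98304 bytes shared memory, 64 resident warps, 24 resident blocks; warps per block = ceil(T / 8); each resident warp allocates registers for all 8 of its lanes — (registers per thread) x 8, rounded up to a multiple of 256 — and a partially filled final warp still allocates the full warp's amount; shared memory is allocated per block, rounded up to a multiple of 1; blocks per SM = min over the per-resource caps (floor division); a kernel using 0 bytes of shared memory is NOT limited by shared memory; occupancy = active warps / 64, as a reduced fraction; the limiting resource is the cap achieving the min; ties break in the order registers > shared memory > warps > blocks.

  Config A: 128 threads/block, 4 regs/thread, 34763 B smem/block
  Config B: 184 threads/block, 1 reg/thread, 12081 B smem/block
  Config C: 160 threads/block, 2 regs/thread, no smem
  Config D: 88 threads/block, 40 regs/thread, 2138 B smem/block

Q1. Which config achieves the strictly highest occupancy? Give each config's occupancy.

occupancies: A 1/2, B 23/32, C 15/16, D 55/64

Answer: C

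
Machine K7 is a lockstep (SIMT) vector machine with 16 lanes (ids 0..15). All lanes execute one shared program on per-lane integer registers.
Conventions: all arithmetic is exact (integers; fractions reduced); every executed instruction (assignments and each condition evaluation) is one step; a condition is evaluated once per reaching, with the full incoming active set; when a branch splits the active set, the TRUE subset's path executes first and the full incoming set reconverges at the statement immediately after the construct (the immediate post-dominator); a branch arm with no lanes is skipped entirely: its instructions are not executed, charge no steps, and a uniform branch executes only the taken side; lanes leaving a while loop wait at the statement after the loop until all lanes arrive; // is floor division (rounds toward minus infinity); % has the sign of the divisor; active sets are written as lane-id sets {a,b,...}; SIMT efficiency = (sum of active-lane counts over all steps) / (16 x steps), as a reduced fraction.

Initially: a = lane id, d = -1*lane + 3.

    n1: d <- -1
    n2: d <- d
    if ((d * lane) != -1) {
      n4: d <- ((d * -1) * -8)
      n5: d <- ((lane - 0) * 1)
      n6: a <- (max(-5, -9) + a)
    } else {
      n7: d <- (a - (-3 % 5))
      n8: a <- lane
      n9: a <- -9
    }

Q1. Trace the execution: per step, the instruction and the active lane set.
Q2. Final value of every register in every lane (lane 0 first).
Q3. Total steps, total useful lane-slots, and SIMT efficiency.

step 0: d <- -1                      {0,1,2,3,4,5,6,7,8,9,10,11,12,13,14,15}
step 1: d <- d                       {0,1,2,3,4,5,6,7,8,9,10,11,12,13,14,15}
step 2: eval ((d * lane) != -1)      {0,1,2,3,4,5,6,7,8,9,10,11,12,13,14,15}
step 3: d <- ((d * -1) * -8)         {0,2,3,4,5,6,7,8,9,10,11,12,13,14,15}
step 4: d <- ((lane - 0) * 1)        {0,2,3,4,5,6,7,8,9,10,11,12,13,14,15}
step 5: a <- (max(-5, -9) + a)       {0,2,3,4,5,6,7,8,9,10,11,12,13,14,15}
step 6: d <- (a - (-3 % 5))          {1}
step 7: a <- lane                    {1}
step 8: a <- -9                      {1}

Answer: 9 steps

a: -5,-9,-3,-2,-1,0,1,2,3,4,5,6,7,8,9,10
d: 0,-1,2,3,4,5,6,7,8,9,10,11,12,13,14,15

steps = 9; useful = 96; efficiency = 96/144 = 2/3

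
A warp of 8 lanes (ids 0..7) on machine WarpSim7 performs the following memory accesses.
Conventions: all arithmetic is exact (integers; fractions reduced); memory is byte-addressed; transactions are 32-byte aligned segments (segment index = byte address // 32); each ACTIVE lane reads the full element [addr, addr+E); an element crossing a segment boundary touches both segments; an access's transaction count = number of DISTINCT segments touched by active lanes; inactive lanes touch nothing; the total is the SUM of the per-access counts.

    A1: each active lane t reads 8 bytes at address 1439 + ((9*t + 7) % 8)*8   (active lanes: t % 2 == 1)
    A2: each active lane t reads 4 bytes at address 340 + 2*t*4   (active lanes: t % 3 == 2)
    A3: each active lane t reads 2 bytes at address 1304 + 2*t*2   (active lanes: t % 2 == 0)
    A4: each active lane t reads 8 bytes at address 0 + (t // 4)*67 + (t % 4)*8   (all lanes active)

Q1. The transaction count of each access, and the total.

A1: 3 transactions
A2: 1 transaction
A3: 2 transactions
A4: 3 transactions

Answer: 3,1,2,3; total 9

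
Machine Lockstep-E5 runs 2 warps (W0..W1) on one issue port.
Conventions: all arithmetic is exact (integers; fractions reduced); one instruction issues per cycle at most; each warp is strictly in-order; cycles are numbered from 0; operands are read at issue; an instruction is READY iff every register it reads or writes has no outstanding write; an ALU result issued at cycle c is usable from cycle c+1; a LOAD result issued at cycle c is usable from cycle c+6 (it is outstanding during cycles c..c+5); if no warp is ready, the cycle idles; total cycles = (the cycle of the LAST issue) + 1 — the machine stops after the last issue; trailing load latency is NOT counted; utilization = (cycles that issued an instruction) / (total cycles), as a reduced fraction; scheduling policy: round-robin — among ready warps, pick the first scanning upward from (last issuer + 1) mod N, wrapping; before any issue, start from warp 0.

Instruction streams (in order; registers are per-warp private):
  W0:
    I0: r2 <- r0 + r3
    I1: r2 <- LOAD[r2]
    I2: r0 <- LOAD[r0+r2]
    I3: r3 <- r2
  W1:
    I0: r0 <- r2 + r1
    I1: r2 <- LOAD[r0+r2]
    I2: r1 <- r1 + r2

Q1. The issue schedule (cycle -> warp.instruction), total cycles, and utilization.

cycle 0: W0.I0
cycle 1: W1.I0
cycle 2: W0.I1
cycle 3: W1.I1
cycle 4: idle
cycle 5: idle
cycle 6: idle
cycle 7: idle
cycle 8: W0.I2
cycle 9: W1.I2
cycle 10: W0.I3

Answer: 11 cycles, utilization 7/11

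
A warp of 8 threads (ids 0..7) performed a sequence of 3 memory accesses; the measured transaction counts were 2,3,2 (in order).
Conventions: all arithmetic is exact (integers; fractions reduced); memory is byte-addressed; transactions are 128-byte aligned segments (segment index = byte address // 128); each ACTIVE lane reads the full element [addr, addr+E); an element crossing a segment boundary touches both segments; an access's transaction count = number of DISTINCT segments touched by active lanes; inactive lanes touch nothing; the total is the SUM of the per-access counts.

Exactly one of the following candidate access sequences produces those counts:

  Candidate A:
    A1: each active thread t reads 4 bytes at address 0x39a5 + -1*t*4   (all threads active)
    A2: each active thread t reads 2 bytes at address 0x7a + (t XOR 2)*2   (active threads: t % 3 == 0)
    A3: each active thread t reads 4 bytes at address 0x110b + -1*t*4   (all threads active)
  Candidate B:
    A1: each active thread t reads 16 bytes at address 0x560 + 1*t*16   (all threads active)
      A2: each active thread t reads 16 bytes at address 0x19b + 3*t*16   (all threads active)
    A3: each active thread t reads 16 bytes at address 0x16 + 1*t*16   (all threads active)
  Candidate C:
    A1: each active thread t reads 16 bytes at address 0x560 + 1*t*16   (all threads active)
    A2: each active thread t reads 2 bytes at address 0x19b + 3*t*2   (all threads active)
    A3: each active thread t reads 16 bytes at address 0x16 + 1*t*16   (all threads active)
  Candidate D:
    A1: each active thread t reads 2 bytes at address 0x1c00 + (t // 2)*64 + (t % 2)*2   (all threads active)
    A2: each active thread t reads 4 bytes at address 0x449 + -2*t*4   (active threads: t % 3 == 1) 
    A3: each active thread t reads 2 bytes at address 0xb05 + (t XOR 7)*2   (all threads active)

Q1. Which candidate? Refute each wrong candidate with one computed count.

A: A1 gives 1 transaction, not 2
C: A2 gives 1 transaction, not 3
D: A2 gives 1 transaction, not 3
B: all counts match (2,3,2)

Answer: B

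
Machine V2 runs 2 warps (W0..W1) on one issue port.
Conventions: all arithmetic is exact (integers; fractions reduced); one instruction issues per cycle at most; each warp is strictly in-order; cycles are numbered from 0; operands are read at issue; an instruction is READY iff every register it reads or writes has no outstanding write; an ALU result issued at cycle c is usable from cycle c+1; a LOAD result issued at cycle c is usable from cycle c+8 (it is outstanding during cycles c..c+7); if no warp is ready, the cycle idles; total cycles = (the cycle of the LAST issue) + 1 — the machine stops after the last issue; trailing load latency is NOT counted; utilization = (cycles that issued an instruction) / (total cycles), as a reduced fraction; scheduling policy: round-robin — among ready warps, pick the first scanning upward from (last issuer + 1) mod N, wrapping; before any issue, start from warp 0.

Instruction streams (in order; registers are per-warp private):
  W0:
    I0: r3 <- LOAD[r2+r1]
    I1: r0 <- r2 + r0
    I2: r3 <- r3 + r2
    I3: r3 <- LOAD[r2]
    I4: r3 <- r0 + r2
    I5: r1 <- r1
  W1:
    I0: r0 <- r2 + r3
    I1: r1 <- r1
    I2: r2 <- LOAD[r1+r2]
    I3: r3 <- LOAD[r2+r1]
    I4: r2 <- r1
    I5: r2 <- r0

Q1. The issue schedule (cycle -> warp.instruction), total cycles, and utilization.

cycle 0: W0.I0
cycle 1: W1.I0
cycle 2: W0.I1
cycle 3: W1.I1
cycle 4: W1.I2
cycle 5: idle
cycle 6: idle
cycle 7: idle
cycle 8: W0.I2
cycle 9: W0.I3
cycle 10: idle
cycle 11: idle
cycle 12: W1.I3
cycle 13: W1.I4
cycle 14: W1.I5
cycle 15: idle
cycle 16: idle
cycle 17: W0.I4
cycle 18: W0.I5

Answer: 19 cycles, utilization 12/19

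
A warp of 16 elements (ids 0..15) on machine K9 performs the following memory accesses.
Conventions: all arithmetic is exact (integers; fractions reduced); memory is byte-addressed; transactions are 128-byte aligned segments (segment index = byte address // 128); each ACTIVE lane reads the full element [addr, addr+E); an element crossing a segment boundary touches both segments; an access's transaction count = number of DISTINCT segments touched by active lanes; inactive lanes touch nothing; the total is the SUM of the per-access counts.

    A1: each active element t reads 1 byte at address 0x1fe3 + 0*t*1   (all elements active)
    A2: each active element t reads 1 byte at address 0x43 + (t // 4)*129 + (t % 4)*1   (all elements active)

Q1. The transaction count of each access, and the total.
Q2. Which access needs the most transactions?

A1: 1 transaction
A2: 4 transactions

Answer: 1,4; total 5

Answer: A2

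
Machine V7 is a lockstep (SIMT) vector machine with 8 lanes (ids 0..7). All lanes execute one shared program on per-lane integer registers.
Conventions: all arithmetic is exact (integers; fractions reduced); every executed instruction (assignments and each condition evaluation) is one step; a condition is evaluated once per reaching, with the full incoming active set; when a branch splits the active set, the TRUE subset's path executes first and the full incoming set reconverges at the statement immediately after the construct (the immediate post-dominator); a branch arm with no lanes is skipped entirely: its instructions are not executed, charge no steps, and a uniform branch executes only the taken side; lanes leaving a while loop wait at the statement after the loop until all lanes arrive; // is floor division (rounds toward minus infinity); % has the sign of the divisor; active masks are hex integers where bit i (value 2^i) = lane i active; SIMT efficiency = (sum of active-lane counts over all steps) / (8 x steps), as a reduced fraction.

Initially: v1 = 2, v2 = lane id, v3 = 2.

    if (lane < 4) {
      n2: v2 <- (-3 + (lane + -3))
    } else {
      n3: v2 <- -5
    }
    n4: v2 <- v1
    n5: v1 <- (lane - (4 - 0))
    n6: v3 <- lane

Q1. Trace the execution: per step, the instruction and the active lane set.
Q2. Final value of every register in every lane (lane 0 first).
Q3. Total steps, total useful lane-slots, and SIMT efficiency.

step 0: eval (lane < 4)              0xff
step 1: v2 <- (-3 + (lane + -3))     0x0f
step 2: v2 <- -5                     0xf0
step 3: v2 <- v1                     0xff
step 4: v1 <- (lane - (4 - 0))       0xff
step 5: v3 <- lane                   0xff

Answer: 6 steps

v1: -4,-3,-2,-1,0,1,2,3
v2: 2,2,2,2,2,2,2,2
v3: 0,1,2,3,4,5,6,7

steps = 6; useful = 40; efficiency = 40/48 = 5/6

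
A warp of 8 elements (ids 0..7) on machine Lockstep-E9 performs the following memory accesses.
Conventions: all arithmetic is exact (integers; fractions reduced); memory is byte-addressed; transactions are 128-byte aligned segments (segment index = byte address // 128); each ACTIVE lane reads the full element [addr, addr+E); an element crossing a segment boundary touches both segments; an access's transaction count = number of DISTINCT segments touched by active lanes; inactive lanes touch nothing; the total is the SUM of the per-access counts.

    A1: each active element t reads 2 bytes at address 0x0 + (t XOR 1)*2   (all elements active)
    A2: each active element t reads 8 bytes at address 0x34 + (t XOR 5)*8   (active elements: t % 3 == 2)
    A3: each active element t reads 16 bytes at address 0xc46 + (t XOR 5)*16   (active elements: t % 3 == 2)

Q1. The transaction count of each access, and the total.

A1: 1 transaction
A2: 1 transaction
A3: 2 transactions

Answer: 1,1,2; total 4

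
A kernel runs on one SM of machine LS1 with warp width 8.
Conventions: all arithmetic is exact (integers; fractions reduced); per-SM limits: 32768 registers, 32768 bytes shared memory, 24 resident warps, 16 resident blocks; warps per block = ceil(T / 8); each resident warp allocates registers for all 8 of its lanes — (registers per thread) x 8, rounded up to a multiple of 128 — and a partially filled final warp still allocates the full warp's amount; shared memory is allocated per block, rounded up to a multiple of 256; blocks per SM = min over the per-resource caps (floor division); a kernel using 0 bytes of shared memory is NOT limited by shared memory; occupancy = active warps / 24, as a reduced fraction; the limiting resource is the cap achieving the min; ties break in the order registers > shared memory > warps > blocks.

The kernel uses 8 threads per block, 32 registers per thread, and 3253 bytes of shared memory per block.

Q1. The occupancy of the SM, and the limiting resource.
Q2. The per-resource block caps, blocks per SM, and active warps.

Answer: occupancy 3/8, limited by shared memory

registers: 128 blocks
shared memory: 9 blocks
warps: 24 blocks
blocks: 16 blocks

Answer: 9 blocks, 9 active warps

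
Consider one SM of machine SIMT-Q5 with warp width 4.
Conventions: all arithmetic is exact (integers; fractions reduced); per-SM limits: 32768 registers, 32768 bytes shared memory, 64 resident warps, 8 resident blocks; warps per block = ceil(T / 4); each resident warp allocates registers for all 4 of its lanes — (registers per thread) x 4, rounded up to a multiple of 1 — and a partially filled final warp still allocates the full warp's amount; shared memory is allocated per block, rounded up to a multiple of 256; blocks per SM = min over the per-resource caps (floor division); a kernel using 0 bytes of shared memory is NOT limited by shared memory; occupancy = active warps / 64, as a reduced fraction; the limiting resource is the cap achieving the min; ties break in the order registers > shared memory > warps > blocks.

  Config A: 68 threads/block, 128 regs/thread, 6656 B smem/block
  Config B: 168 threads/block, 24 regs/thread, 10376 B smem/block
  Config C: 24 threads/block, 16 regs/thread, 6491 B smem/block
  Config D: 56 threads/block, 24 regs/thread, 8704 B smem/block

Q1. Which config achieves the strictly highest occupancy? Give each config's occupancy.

occupancies: A 51/64, B 21/32, C 3/8, D 21/32

Answer: A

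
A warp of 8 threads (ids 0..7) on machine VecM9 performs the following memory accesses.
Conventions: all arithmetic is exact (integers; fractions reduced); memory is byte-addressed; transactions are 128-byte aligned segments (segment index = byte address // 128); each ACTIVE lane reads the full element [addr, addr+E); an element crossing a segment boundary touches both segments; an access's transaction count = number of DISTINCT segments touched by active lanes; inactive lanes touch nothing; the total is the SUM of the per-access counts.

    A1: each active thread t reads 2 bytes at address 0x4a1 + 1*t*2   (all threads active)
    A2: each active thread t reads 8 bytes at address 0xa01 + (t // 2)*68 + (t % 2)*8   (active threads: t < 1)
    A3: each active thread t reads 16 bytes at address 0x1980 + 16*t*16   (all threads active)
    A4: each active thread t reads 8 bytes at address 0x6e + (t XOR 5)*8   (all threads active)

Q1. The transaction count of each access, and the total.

A1: 1 transaction
A2: 1 transaction
A3: 8 transactions
A4: 2 transactions

Answer: 1,1,8,2; total 12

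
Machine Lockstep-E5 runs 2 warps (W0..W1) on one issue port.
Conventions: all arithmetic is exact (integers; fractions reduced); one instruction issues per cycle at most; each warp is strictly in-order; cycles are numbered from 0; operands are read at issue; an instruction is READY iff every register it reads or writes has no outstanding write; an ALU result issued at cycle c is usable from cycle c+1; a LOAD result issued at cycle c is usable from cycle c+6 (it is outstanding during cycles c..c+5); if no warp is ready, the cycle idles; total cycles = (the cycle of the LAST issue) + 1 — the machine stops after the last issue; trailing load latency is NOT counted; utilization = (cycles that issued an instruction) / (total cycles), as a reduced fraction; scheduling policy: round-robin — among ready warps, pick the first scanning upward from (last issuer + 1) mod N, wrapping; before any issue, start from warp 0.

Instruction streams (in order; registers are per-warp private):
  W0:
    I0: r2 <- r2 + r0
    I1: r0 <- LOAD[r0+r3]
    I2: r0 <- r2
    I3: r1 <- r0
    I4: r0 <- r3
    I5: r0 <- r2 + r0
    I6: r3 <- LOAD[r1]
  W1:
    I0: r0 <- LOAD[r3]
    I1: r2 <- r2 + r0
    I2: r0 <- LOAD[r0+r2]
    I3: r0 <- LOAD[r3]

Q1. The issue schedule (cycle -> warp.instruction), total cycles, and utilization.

cycle 0: W0.I0
cycle 1: W1.I0
cycle 2: W0.I1
cycle 3: idle
cycle 4: idle
cycle 5: idle
cycle 6: idle
cycle 7: W1.I1
cycle 8: W0.I2
cycle 9: W1.I2
cycle 10: W0.I3
cycle 11: W0.I4
cycle 12: W0.I5
cycle 13: W0.I6
cycle 14: idle
cycle 15: W1.I3

Answer: 16 cycles, utilization 11/16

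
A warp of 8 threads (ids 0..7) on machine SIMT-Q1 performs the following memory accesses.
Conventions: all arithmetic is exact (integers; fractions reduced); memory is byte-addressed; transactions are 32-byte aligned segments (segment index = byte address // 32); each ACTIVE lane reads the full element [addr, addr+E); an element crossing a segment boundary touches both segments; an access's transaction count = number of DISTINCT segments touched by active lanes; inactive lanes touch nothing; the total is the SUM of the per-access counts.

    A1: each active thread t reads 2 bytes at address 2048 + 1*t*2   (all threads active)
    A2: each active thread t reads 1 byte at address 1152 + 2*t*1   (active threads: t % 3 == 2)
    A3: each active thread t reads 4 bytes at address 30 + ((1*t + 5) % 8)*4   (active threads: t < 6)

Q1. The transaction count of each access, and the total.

A1: 1 transaction
A2: 1 transaction
A3: 2 transactions

Answer: 1,1,2; total 4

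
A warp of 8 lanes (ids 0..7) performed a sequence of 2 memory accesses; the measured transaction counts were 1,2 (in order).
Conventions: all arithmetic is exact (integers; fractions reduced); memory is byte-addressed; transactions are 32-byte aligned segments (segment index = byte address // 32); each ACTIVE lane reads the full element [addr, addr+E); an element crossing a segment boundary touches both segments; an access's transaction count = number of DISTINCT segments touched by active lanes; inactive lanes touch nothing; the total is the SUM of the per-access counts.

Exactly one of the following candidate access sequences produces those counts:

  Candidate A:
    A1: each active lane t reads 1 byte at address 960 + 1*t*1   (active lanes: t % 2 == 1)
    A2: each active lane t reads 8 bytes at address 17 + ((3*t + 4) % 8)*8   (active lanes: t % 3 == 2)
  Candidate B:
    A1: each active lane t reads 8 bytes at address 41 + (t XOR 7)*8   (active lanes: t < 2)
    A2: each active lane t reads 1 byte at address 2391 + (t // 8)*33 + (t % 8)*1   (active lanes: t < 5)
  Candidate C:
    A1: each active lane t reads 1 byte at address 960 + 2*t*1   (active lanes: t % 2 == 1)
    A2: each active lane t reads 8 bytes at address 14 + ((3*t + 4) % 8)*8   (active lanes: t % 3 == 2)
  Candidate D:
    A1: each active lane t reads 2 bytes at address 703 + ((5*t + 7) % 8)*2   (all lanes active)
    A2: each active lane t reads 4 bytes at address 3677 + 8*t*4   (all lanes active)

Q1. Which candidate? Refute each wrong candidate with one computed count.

A: A2 gives 1 transaction, not 2
B: A1 gives 2 transactions, not 1
D: A1 gives 2 transactions, not 1
C: all counts match (1,2)

Answer: C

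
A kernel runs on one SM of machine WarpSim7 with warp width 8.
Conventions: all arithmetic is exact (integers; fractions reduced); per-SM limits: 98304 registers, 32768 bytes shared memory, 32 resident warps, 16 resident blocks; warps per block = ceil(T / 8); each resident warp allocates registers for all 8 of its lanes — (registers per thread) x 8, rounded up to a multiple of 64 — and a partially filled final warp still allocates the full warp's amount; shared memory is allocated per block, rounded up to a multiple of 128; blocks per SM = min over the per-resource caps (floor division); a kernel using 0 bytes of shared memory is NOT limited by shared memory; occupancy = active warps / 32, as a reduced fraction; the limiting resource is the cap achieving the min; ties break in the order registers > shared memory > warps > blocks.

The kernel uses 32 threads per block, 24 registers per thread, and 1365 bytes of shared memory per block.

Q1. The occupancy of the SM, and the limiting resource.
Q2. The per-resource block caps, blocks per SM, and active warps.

Answer: occupancy 1, limited by warps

registers: 128 blocks
shared memory: 23 blocks
warps: 8 blocks
blocks: 16 blocks

Answer: 8 blocks, 32 active warps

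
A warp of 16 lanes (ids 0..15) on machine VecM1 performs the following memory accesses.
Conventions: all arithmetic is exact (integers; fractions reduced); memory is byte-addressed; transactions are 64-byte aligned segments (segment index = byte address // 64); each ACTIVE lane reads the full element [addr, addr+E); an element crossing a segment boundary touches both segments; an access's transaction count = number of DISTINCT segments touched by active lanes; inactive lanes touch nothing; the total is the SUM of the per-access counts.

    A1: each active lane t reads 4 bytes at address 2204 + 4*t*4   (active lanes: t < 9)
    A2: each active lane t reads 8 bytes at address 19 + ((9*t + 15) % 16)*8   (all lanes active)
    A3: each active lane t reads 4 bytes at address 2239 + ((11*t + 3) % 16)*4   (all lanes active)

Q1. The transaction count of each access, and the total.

A1: 3 transactions
A2: 3 transactions
A3: 2 transactions

Answer: 3,3,2; total 8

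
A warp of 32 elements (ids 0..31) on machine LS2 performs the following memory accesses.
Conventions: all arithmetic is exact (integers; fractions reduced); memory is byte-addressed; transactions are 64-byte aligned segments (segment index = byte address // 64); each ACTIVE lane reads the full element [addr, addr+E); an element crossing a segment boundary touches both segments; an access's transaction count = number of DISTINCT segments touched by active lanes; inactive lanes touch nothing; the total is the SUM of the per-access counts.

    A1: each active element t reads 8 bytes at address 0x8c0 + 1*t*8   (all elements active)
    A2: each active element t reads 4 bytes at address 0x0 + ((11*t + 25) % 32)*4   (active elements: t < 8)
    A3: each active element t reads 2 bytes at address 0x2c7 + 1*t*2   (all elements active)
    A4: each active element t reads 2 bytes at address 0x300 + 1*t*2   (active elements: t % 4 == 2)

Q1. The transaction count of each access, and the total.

A1: 4 transactions
A2: 2 transactions
A3: 2 transactions
A4: 1 transaction

Answer: 4,2,2,1; total 9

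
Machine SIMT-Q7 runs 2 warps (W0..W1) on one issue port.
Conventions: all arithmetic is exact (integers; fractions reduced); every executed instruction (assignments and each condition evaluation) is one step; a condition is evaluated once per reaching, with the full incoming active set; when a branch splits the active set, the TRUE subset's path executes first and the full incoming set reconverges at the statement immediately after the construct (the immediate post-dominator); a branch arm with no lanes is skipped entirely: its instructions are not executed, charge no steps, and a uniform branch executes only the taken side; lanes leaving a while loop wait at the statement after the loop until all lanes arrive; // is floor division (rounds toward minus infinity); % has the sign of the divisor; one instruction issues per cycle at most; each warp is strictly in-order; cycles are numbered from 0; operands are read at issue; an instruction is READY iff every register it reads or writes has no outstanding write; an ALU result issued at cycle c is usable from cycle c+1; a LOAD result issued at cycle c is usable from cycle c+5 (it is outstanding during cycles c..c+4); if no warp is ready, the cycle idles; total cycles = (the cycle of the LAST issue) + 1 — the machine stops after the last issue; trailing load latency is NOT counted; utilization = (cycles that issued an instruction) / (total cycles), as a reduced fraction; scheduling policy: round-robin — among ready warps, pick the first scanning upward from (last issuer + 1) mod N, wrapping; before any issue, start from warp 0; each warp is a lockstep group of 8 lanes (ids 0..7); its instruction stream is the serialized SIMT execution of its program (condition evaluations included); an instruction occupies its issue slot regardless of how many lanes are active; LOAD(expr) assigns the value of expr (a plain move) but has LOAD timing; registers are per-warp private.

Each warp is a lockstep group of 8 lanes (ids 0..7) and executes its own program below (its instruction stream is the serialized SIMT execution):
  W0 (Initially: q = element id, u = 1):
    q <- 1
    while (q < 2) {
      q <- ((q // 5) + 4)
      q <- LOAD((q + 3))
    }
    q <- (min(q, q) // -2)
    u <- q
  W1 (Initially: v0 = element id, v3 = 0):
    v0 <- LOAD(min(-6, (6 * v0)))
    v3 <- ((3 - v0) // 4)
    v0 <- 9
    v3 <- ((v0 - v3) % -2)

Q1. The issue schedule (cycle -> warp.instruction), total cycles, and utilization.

cycle 0: W0.I0
cycle 1: W1.I0
cycle 2: W0.I1
cycle 3: W0.I2
cycle 4: W0.I3
cycle 5: idle
cycle 6: W1.I1
cycle 7: W1.I2
cycle 8: W1.I3
cycle 9: W0.I4
cycle 10: W0.I5
cycle 11: W0.I6

Answer: 12 cycles, utilization 11/12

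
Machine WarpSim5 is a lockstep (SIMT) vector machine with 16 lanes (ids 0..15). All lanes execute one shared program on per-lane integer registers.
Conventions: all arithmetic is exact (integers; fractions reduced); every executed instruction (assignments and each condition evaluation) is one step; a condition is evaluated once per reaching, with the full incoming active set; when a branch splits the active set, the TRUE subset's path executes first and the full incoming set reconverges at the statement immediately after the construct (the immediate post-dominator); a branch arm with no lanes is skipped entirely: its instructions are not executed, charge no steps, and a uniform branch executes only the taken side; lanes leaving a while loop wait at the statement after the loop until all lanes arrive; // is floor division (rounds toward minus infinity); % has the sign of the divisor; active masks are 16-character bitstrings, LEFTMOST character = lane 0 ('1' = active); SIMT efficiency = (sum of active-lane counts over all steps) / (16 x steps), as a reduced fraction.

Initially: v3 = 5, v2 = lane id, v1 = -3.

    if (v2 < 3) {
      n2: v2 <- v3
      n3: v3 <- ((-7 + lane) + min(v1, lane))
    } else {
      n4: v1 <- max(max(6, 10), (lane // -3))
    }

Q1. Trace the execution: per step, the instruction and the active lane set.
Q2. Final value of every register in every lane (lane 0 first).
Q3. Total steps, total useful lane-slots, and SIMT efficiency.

step 0: eval (v2 < 3)                1111111111111111
step 1: v2 <- v3                     1110000000000000
step 2: v3 <- ((-7 + lane) + min(v1, lane)) 1110000000000000
step 3: v1 <- max(max(6, 10), (lane // -3)) 0001111111111111

Answer: 4 steps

v3: -10,-9,-8,5,5,5,5,5,5,5,5,5,5,5,5,5
v2: 5,5,5,3,4,5,6,7,8,9,10,11,12,13,14,15
v1: -3,-3,-3,10,10,10,10,10,10,10,10,10,10,10,10,10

steps = 4; useful = 35; efficiency = 35/64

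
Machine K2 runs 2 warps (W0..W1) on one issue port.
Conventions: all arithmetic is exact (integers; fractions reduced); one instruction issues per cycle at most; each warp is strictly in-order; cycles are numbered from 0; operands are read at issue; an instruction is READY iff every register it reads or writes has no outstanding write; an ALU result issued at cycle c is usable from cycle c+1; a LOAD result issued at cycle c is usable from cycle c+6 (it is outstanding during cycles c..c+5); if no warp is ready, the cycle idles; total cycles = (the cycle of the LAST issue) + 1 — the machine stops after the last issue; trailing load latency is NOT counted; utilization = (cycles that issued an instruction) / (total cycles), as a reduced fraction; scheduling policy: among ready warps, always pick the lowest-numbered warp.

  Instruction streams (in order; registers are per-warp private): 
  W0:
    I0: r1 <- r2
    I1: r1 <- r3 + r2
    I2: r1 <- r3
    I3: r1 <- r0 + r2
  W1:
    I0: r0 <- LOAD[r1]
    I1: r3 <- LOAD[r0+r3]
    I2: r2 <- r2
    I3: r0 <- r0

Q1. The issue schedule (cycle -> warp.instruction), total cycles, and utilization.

cycle 0: W0.I0
cycle 1: W0.I1
cycle 2: W0.I2
cycle 3: W0.I3
cycle 4: W1.I0
cycle 5: idle
cycle 6: idle
cycle 7: idle
cycle 8: idle
cycle 9: idle
cycle 10: W1.I1
cycle 11: W1.I2
cycle 12: W1.I3

Answer: 13 cycles, utilization 8/13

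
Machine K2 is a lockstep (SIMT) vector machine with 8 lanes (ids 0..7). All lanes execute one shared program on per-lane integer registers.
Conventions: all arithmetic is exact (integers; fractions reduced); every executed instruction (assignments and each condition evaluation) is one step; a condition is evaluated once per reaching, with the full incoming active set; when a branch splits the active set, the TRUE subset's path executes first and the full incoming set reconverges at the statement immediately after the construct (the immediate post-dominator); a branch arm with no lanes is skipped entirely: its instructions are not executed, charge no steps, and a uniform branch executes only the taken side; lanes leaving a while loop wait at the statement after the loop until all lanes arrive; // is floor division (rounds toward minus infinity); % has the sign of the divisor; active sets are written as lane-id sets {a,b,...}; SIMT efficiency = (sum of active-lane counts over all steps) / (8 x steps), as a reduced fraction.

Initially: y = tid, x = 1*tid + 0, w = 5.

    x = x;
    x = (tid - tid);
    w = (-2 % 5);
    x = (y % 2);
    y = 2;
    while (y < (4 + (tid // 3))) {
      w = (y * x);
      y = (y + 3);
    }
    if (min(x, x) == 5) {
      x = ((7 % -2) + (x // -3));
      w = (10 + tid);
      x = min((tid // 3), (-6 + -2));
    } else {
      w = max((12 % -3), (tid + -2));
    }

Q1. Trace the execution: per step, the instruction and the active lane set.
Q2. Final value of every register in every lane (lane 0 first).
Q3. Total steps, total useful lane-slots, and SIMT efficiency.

step 0: x <- x                       {0,1,2,3,4,5,6,7}
step 1: x <- (tid - tid)             {0,1,2,3,4,5,6,7}
step 2: w <- (-2 % 5)                {0,1,2,3,4,5,6,7}
step 3: x <- (y % 2)                 {0,1,2,3,4,5,6,7}
step 4: y <- 2                       {0,1,2,3,4,5,6,7}
step 5: eval (y < (4 + (tid // 3)))  {0,1,2,3,4,5,6,7}
step 6: w <- (y * x)                 {0,1,2,3,4,5,6,7}
step 7: y <- (y + 3)                 {0,1,2,3,4,5,6,7}
step 8: eval (y < (4 + (tid // 3)))  {0,1,2,3,4,5,6,7}
step 9: w <- (y * x)                 {6,7}
step 10: y <- (y + 3)                 {6,7}
step 11: eval (y < (4 + (tid // 3)))  {6,7}
step 12: eval (min(x, x) == 5)        {0,1,2,3,4,5,6,7}
step 13: w <- max((12 % -3), (tid + -2)) {0,1,2,3,4,5,6,7}

Answer: 14 steps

y: 5,5,5,5,5,5,8,8
x: 0,1,0,1,0,1,0,1
w: 0,0,0,1,2,3,4,5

steps = 14; useful = 94; efficiency = 94/112 = 47/56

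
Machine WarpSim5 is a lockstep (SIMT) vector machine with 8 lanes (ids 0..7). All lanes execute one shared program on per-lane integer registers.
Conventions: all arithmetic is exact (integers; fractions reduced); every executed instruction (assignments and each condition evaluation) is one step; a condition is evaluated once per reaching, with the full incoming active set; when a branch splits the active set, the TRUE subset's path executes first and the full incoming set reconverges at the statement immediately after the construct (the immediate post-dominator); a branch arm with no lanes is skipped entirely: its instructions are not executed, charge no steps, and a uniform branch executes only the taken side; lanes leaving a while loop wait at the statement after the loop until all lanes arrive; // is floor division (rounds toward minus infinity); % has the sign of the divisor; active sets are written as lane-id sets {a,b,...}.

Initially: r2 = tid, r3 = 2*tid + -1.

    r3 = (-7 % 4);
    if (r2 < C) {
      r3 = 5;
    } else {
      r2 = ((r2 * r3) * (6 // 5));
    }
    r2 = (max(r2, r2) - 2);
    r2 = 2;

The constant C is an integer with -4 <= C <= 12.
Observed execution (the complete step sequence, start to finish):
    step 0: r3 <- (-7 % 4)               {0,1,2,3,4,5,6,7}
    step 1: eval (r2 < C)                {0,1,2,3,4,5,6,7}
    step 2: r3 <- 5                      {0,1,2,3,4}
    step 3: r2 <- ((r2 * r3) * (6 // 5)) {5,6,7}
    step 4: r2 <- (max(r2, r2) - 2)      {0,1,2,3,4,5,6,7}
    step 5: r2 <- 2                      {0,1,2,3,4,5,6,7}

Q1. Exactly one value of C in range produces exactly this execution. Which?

Answer: C = 5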